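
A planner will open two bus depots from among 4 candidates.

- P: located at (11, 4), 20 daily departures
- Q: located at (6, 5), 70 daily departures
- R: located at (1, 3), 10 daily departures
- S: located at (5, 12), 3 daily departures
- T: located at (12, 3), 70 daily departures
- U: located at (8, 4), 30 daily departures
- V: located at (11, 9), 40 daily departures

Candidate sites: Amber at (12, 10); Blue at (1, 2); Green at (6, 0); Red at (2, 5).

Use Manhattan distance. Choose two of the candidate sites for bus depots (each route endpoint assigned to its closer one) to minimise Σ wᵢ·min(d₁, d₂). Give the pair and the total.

{Amber, Red}, total 1257

Evaluate every pair (each demand assigned to the nearer of the two):
  {Amber, Red}: total = 1257
  {Amber, Green}: total = 1347
  {Amber, Blue}: total = 1577
  {Green, Red}: total = 1850
  {Blue, Green}: total = 1949
  {Blue, Red}: total = 2090
Best pair: {Amber, Red} with total 1257.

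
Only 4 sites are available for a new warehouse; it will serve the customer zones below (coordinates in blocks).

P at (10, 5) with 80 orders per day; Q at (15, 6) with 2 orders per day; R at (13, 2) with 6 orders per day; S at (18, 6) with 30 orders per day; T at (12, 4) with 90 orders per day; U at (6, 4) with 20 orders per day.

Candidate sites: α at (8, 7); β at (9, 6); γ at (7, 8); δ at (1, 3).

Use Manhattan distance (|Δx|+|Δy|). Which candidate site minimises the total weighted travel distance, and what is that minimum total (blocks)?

Total weighted distance at each candidate:
  α (8, 7): total = 1456
  β (9, 6): total = 1040
  γ (7, 8): total = 1872
  δ (1, 3): total = 2792
Minimum is at β with total 1040 blocks.

β, total 1040 blocks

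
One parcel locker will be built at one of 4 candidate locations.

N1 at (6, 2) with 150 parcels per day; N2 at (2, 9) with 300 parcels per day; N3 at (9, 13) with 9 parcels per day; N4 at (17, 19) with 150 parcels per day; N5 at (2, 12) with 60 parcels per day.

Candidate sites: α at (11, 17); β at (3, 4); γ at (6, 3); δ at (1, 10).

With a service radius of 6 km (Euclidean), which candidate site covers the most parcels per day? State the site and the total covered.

Coverage radius r = 6 km; a point is covered iff (Δx)²+(Δy)² ≤ 6² = 36.
  α (11, 17): covers {N3} → 9
  β (3, 4): covers {N1, N2} → 450
  γ (6, 3): covers {N1} → 150
  δ (1, 10): covers {N2, N5} → 360
Maximum coverage at β: 450 parcels per day.

β, covering 450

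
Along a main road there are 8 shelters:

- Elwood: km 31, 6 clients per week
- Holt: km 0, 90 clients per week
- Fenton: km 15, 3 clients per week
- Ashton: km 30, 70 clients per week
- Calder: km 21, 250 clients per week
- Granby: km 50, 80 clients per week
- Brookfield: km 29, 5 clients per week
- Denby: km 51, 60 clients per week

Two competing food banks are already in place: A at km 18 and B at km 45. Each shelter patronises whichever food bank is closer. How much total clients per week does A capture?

424

The indifferent point is the midpoint (18+45)/2 = 31.5; shelters left of it (closer to A at 18) go to A, those right go to B.
  Holt at 0 (w=90) → A
  Fenton at 15 (w=3) → A
  Calder at 21 (w=250) → A
  Brookfield at 29 (w=5) → A
  Ashton at 30 (w=70) → A
  Elwood at 31 (w=6) → A
  Granby at 50 (w=80) → B
  Denby at 51 (w=60) → B
A captures 424; B captures 140.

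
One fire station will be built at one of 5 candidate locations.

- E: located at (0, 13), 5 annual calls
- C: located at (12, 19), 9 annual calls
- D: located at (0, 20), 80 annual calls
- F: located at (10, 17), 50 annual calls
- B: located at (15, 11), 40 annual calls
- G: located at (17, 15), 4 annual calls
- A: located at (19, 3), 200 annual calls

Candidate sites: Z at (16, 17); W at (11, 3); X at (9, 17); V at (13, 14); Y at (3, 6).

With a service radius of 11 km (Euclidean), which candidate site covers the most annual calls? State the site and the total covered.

W, covering 240

Coverage radius r = 11 km; a point is covered iff (Δx)²+(Δy)² ≤ 11² = 121.
  Z (16, 17): covers {C, F, B, G} → 103
  W (11, 3): covers {B, A} → 240
  X (9, 17): covers {E, C, D, F, B, G} → 188
  V (13, 14): covers {C, F, B, G} → 103
  Y (3, 6): covers {E} → 5
Maximum coverage at W: 240 annual calls.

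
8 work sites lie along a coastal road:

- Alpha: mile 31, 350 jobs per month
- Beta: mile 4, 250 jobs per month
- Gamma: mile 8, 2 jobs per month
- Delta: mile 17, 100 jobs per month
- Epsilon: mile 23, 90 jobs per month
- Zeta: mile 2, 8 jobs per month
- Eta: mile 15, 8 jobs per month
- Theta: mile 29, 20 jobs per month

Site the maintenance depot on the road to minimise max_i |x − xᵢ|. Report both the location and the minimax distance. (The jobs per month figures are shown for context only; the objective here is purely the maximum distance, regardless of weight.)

location 16.5, max distance 14.5

The 1-center on a line is the midpoint of the two extreme points: leftmost at 2, rightmost at 31.
Optimal location = (2 + 31)/2 = 16.5; maximum distance = (31 − 2)/2 = 14.5.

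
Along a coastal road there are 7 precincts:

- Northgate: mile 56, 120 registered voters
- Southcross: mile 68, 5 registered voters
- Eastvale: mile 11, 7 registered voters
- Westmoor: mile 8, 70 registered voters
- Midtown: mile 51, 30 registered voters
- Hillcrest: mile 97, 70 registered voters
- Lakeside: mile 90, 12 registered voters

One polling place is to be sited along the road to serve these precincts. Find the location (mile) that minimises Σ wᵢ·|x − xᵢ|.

x = 56

For a sum of weighted absolute distances on a line, the optimum is the weighted median (not the mean). Total weight W = 314; half-weight = 157.
Sort by position and accumulate weight:
  mile 8 (Westmoor, w=70) → cum 70
  mile 11 (Eastvale, w=7) → cum 77
  mile 51 (Midtown, w=30) → cum 107
  mile 56 (Northgate, w=120) → cum 227  ≥ 157 → median here
  mile 68 (Southcross, w=5) → cum 232
  mile 90 (Lakeside, w=12) → cum 244
  mile 97 (Hillcrest, w=70) → cum 314
Optimal location: mile 56.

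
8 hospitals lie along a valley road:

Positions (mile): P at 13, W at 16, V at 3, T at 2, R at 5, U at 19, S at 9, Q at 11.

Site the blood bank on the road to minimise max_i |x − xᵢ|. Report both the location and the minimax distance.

location 10.5, max distance 8.5

The 1-center on a line is the midpoint of the two extreme points: leftmost at 2, rightmost at 19.
Optimal location = (2 + 19)/2 = 10.5; maximum distance = (19 − 2)/2 = 8.5.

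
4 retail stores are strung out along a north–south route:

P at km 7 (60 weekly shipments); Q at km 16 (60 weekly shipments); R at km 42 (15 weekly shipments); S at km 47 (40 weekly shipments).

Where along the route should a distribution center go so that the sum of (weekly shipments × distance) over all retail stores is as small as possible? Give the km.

x = 16

For a sum of weighted absolute distances on a line, the optimum is the weighted median (not the mean). Total weight W = 175; half-weight = 87.5.
Sort by position and accumulate weight:
  km 7 (P, w=60) → cum 60
  km 16 (Q, w=60) → cum 120  ≥ 87.5 → median here
  km 42 (R, w=15) → cum 135
  km 47 (S, w=40) → cum 175
Optimal location: km 16.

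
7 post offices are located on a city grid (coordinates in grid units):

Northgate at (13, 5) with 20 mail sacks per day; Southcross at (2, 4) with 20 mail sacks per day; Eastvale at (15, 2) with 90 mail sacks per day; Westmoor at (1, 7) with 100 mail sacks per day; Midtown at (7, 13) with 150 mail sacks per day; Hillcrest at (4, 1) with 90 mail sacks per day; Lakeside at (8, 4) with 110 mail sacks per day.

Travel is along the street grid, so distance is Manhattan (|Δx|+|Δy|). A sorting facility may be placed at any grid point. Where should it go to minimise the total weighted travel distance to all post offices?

(7, 4)

Manhattan distance separates: Σwᵢ(|x−xᵢ|+|y−yᵢ|) = Σwᵢ|x−xᵢ| + Σwᵢ|y−yᵢ|, so x and y are optimised independently as 1-D weighted medians.
Total weight W = 580; half = 290.
x-coordinate, sorted with cumulative weight:
  x=1 (Westmoor, w=100) cum 100
  x=2 (Southcross, w=20) cum 120
  x=4 (Hillcrest, w=90) cum 210
  x=7 (Midtown, w=150) cum 360  ← median
  x=8 (Lakeside, w=110) cum 470
  x=13 (Northgate, w=20) cum 490
  x=15 (Eastvale, w=90) cum 580
⇒ x* = 7
y-coordinate, sorted with cumulative weight:
  y=1 (Hillcrest, w=90) cum 90
  y=2 (Eastvale, w=90) cum 180
  y=4 (Southcross, w=20) cum 200
  y=4 (Lakeside, w=110) cum 310  ← median
  y=5 (Northgate, w=20) cum 330
  y=7 (Westmoor, w=100) cum 430
  y=13 (Midtown, w=150) cum 580
⇒ y* = 4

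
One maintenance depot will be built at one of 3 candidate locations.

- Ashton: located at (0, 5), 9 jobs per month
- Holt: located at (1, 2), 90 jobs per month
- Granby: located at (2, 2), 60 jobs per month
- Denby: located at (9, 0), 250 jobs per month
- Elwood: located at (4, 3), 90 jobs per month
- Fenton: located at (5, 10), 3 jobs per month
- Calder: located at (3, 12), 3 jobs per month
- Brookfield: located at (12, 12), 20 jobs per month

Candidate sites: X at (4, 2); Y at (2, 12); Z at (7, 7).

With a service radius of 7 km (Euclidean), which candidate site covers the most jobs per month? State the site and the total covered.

Coverage radius r = 7 km; a point is covered iff (Δx)²+(Δy)² ≤ 7² = 49.
  X (4, 2): covers {Ashton, Holt, Granby, Denby, Elwood} → 499
  Y (2, 12): covers {Fenton, Calder} → 6
  Z (7, 7): covers {Elwood, Fenton, Calder} → 96
Maximum coverage at X: 499 jobs per month.

X, covering 499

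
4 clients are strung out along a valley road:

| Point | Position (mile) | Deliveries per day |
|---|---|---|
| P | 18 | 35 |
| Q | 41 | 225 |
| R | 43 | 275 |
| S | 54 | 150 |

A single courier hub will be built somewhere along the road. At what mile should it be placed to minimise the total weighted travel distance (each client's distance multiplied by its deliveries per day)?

For a sum of weighted absolute distances on a line, the optimum is the weighted median (not the mean). Total weight W = 685; half-weight = 342.5.
Sort by position and accumulate weight:
  mile 18 (P, w=35) → cum 35
  mile 41 (Q, w=225) → cum 260
  mile 43 (R, w=275) → cum 535  ≥ 342.5 → median here
  mile 54 (S, w=150) → cum 685
Optimal location: mile 43.

x = 43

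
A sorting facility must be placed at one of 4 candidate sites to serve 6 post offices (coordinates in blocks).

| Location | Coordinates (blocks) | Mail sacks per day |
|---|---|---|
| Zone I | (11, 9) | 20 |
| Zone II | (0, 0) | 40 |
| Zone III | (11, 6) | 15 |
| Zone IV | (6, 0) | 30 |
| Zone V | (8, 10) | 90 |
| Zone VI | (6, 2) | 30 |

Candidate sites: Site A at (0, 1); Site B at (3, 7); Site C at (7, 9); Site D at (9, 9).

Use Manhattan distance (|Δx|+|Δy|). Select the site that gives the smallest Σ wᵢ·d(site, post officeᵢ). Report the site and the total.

Total weighted distance at each candidate:
  Site A (0, 1): total = 2610
  Site B (3, 7): total = 1995
  Site C (7, 9): total = 1545
  Site D (9, 9): total = 1675
Minimum is at Site C with total 1545 blocks.

Site C, total 1545 blocks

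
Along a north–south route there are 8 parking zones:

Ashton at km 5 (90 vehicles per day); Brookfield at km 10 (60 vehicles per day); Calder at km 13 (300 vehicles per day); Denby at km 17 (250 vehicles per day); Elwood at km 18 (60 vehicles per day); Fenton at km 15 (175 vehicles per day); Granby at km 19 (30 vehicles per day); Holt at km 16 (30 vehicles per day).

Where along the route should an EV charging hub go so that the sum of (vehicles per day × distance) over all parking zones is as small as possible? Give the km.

x = 15

For a sum of weighted absolute distances on a line, the optimum is the weighted median (not the mean). Total weight W = 995; half-weight = 497.5.
Sort by position and accumulate weight:
  km 5 (Ashton, w=90) → cum 90
  km 10 (Brookfield, w=60) → cum 150
  km 13 (Calder, w=300) → cum 450
  km 15 (Fenton, w=175) → cum 625  ≥ 497.5 → median here
  km 16 (Holt, w=30) → cum 655
  km 17 (Denby, w=250) → cum 905
  km 18 (Elwood, w=60) → cum 965
  km 19 (Granby, w=30) → cum 995
Optimal location: km 15.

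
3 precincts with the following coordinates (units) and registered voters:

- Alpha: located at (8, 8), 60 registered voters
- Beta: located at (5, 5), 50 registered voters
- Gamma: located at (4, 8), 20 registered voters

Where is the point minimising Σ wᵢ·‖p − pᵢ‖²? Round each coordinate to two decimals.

The minimiser of Σwᵢ‖p−pᵢ‖² is the weighted centroid p* = (Σwᵢpᵢ)/(Σwᵢ).
Σwᵢ = 130.
Σwᵢxᵢ = 60·8 + 50·5 + 20·4 = 810.
Σwᵢyᵢ = 60·8 + 50·5 + 20·8 = 890.
x* = 810/130 = 6.23, y* = 890/130 = 6.85.

(6.23, 6.85)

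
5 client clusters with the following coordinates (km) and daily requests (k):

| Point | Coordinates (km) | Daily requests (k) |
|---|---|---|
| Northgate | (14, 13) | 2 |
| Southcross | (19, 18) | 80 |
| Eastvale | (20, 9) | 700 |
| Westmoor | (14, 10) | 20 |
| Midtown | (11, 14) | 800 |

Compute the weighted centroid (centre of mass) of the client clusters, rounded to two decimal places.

The minimiser of Σwᵢ‖p−pᵢ‖² is the weighted centroid p* = (Σwᵢpᵢ)/(Σwᵢ).
Σwᵢ = 1602.
Σwᵢxᵢ = 2·14 + 80·19 + 700·20 + 20·14 + 800·11 = 24628.
Σwᵢyᵢ = 2·13 + 80·18 + 700·9 + 20·10 + 800·14 = 19166.
x* = 24628/1602 = 15.37, y* = 19166/1602 = 11.96.

(15.37, 11.96)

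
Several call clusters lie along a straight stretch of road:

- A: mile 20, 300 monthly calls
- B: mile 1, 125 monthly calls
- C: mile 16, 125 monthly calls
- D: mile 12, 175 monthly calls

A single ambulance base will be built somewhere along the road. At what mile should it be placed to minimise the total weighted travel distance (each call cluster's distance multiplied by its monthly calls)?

x = 16

For a sum of weighted absolute distances on a line, the optimum is the weighted median (not the mean). Total weight W = 725; half-weight = 362.5.
Sort by position and accumulate weight:
  mile 1 (B, w=125) → cum 125
  mile 12 (D, w=175) → cum 300
  mile 16 (C, w=125) → cum 425  ≥ 362.5 → median here
  mile 20 (A, w=300) → cum 725
Optimal location: mile 16.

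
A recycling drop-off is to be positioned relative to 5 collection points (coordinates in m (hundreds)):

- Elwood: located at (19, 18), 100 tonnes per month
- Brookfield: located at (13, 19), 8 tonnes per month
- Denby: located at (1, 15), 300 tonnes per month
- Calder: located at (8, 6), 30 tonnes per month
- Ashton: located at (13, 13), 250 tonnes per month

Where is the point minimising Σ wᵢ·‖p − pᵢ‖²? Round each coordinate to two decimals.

(8.42, 14.36)

The minimiser of Σwᵢ‖p−pᵢ‖² is the weighted centroid p* = (Σwᵢpᵢ)/(Σwᵢ).
Σwᵢ = 688.
Σwᵢxᵢ = 100·19 + 8·13 + 300·1 + 30·8 + 250·13 = 5794.
Σwᵢyᵢ = 100·18 + 8·19 + 300·15 + 30·6 + 250·13 = 9882.
x* = 5794/688 = 8.42, y* = 9882/688 = 14.36.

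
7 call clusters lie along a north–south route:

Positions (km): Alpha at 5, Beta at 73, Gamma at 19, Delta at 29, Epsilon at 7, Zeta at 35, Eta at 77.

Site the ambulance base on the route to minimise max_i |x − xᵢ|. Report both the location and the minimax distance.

The 1-center on a line is the midpoint of the two extreme points: leftmost at 5, rightmost at 77.
Optimal location = (5 + 77)/2 = 41; maximum distance = (77 − 5)/2 = 36.

location 41, max distance 36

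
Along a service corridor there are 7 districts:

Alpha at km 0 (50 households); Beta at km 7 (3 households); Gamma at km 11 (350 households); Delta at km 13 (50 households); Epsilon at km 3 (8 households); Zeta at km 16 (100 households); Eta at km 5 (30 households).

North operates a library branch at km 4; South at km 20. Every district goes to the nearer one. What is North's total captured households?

The indifferent point is the midpoint (4+20)/2 = 12; districts left of it (closer to North at 4) go to North, those right go to South.
  Alpha at 0 (w=50) → North
  Epsilon at 3 (w=8) → North
  Eta at 5 (w=30) → North
  Beta at 7 (w=3) → North
  Gamma at 11 (w=350) → North
  Delta at 13 (w=50) → South
  Zeta at 16 (w=100) → South
North captures 441; South captures 150.

441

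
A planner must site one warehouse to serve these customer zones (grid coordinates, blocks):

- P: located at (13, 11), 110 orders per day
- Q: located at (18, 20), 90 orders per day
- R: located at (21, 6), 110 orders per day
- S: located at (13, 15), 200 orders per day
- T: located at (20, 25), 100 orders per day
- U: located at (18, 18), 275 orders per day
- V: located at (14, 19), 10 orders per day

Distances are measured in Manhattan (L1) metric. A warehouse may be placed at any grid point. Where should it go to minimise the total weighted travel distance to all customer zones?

(18, 18)

Manhattan distance separates: Σwᵢ(|x−xᵢ|+|y−yᵢ|) = Σwᵢ|x−xᵢ| + Σwᵢ|y−yᵢ|, so x and y are optimised independently as 1-D weighted medians.
Total weight W = 895; half = 447.5.
x-coordinate, sorted with cumulative weight:
  x=13 (P, w=110) cum 110
  x=13 (S, w=200) cum 310
  x=14 (V, w=10) cum 320
  x=18 (Q, w=90) cum 410
  x=18 (U, w=275) cum 685  ← median
  x=20 (T, w=100) cum 785
  x=21 (R, w=110) cum 895
⇒ x* = 18
y-coordinate, sorted with cumulative weight:
  y=6 (R, w=110) cum 110
  y=11 (P, w=110) cum 220
  y=15 (S, w=200) cum 420
  y=18 (U, w=275) cum 695  ← median
  y=19 (V, w=10) cum 705
  y=20 (Q, w=90) cum 795
  y=25 (T, w=100) cum 895
⇒ y* = 18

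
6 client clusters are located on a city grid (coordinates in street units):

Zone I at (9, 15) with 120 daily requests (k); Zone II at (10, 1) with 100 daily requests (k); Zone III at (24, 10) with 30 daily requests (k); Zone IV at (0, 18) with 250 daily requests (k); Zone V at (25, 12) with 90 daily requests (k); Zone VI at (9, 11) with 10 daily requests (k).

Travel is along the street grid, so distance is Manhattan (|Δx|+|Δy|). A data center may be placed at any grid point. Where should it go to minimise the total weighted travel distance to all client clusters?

Manhattan distance separates: Σwᵢ(|x−xᵢ|+|y−yᵢ|) = Σwᵢ|x−xᵢ| + Σwᵢ|y−yᵢ|, so x and y are optimised independently as 1-D weighted medians.
Total weight W = 600; half = 300.
x-coordinate, sorted with cumulative weight:
  x=0 (Zone IV, w=250) cum 250
  x=9 (Zone I, w=120) cum 370  ← median
  x=9 (Zone VI, w=10) cum 380
  x=10 (Zone II, w=100) cum 480
  x=24 (Zone III, w=30) cum 510
  x=25 (Zone V, w=90) cum 600
⇒ x* = 9
y-coordinate, sorted with cumulative weight:
  y=1 (Zone II, w=100) cum 100
  y=10 (Zone III, w=30) cum 130
  y=11 (Zone VI, w=10) cum 140
  y=12 (Zone V, w=90) cum 230
  y=15 (Zone I, w=120) cum 350  ← median
  y=18 (Zone IV, w=250) cum 600
⇒ y* = 15

(9, 15)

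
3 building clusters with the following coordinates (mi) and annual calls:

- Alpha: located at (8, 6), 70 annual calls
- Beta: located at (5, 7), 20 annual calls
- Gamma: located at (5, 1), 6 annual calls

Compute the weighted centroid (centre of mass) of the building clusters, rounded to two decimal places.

(7.19, 5.90)

The minimiser of Σwᵢ‖p−pᵢ‖² is the weighted centroid p* = (Σwᵢpᵢ)/(Σwᵢ).
Σwᵢ = 96.
Σwᵢxᵢ = 70·8 + 20·5 + 6·5 = 690.
Σwᵢyᵢ = 70·6 + 20·7 + 6·1 = 566.
x* = 690/96 = 7.19, y* = 566/96 = 5.90.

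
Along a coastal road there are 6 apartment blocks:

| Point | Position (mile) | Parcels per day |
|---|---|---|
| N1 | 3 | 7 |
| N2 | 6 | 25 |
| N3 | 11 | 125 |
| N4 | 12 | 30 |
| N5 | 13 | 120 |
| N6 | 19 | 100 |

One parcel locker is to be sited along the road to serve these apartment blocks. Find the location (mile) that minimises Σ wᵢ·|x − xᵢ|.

For a sum of weighted absolute distances on a line, the optimum is the weighted median (not the mean). Total weight W = 407; half-weight = 203.5.
Sort by position and accumulate weight:
  mile 3 (N1, w=7) → cum 7
  mile 6 (N2, w=25) → cum 32
  mile 11 (N3, w=125) → cum 157
  mile 12 (N4, w=30) → cum 187
  mile 13 (N5, w=120) → cum 307  ≥ 203.5 → median here
  mile 19 (N6, w=100) → cum 407
Optimal location: mile 13.

x = 13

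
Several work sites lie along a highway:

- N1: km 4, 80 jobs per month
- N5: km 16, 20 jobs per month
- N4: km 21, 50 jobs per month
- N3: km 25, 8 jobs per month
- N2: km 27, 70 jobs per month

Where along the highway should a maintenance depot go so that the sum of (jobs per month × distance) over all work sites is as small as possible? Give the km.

x = 21

For a sum of weighted absolute distances on a line, the optimum is the weighted median (not the mean). Total weight W = 228; half-weight = 114.
Sort by position and accumulate weight:
  km 4 (N1, w=80) → cum 80
  km 16 (N5, w=20) → cum 100
  km 21 (N4, w=50) → cum 150  ≥ 114 → median here
  km 25 (N3, w=8) → cum 158
  km 27 (N2, w=70) → cum 228
Optimal location: km 21.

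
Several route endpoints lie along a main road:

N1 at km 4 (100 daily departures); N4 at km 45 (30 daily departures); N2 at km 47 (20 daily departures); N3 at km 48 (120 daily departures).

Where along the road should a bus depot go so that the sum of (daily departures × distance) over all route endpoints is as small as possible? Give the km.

For a sum of weighted absolute distances on a line, the optimum is the weighted median (not the mean). Total weight W = 270; half-weight = 135.
Sort by position and accumulate weight:
  km 4 (N1, w=100) → cum 100
  km 45 (N4, w=30) → cum 130
  km 47 (N2, w=20) → cum 150  ≥ 135 → median here
  km 48 (N3, w=120) → cum 270
Optimal location: km 47.

x = 47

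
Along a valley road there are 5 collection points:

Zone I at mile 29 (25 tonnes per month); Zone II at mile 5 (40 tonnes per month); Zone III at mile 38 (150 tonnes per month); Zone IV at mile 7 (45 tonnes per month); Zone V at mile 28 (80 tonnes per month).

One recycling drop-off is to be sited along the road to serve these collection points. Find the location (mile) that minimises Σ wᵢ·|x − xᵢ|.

x = 29

For a sum of weighted absolute distances on a line, the optimum is the weighted median (not the mean). Total weight W = 340; half-weight = 170.
Sort by position and accumulate weight:
  mile 5 (Zone II, w=40) → cum 40
  mile 7 (Zone IV, w=45) → cum 85
  mile 28 (Zone V, w=80) → cum 165
  mile 29 (Zone I, w=25) → cum 190  ≥ 170 → median here
  mile 38 (Zone III, w=150) → cum 340
Optimal location: mile 29.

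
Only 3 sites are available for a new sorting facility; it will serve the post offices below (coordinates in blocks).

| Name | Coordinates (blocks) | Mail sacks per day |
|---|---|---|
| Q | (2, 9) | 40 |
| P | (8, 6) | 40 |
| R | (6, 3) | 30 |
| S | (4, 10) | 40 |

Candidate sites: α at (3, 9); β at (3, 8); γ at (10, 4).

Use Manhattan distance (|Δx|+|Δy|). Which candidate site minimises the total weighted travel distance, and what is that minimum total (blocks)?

α, total 710 blocks

Total weighted distance at each candidate:
  α (3, 9): total = 710
  β (3, 8): total = 720
  γ (10, 4): total = 1310
Minimum is at α with total 710 blocks.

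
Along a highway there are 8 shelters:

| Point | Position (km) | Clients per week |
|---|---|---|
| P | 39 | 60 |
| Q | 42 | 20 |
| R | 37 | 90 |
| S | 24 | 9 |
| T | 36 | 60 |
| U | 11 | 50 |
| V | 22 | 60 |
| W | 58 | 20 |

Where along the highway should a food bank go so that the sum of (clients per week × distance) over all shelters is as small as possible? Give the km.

For a sum of weighted absolute distances on a line, the optimum is the weighted median (not the mean). Total weight W = 369; half-weight = 184.5.
Sort by position and accumulate weight:
  km 11 (U, w=50) → cum 50
  km 22 (V, w=60) → cum 110
  km 24 (S, w=9) → cum 119
  km 36 (T, w=60) → cum 179
  km 37 (R, w=90) → cum 269  ≥ 184.5 → median here
  km 39 (P, w=60) → cum 329
  km 42 (Q, w=20) → cum 349
  km 58 (W, w=20) → cum 369
Optimal location: km 37.

x = 37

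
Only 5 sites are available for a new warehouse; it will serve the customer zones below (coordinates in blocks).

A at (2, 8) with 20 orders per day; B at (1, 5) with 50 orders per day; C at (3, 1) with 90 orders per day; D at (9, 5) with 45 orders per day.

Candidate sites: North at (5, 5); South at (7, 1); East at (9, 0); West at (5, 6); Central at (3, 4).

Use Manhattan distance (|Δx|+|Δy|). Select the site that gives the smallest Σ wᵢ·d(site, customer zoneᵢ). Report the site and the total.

Total weighted distance at each candidate:
  North (5, 5): total = 1040
  South (7, 1): total = 1370
  East (9, 0): total = 1805
  West (5, 6): total = 1205
  Central (3, 4): total = 835
Minimum is at Central with total 835 blocks.

Central, total 835 blocks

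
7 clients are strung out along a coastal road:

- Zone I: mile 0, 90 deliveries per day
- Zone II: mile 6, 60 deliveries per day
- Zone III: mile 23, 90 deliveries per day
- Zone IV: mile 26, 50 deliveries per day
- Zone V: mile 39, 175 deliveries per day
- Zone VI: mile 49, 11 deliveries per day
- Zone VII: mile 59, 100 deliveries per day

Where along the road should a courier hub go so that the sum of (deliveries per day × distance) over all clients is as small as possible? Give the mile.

x = 26

For a sum of weighted absolute distances on a line, the optimum is the weighted median (not the mean). Total weight W = 576; half-weight = 288.
Sort by position and accumulate weight:
  mile 0 (Zone I, w=90) → cum 90
  mile 6 (Zone II, w=60) → cum 150
  mile 23 (Zone III, w=90) → cum 240
  mile 26 (Zone IV, w=50) → cum 290  ≥ 288 → median here
  mile 39 (Zone V, w=175) → cum 465
  mile 49 (Zone VI, w=11) → cum 476
  mile 59 (Zone VII, w=100) → cum 576
Optimal location: mile 26.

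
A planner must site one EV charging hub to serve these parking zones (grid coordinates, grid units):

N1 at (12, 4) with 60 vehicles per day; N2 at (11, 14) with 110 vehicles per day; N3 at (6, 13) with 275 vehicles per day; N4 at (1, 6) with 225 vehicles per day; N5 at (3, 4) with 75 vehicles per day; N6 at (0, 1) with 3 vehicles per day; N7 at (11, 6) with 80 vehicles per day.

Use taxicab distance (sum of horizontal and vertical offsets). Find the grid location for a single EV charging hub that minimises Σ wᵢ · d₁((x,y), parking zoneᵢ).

(6, 6)

Manhattan distance separates: Σwᵢ(|x−xᵢ|+|y−yᵢ|) = Σwᵢ|x−xᵢ| + Σwᵢ|y−yᵢ|, so x and y are optimised independently as 1-D weighted medians.
Total weight W = 828; half = 414.
x-coordinate, sorted with cumulative weight:
  x=0 (N6, w=3) cum 3
  x=1 (N4, w=225) cum 228
  x=3 (N5, w=75) cum 303
  x=6 (N3, w=275) cum 578  ← median
  x=11 (N2, w=110) cum 688
  x=11 (N7, w=80) cum 768
  x=12 (N1, w=60) cum 828
⇒ x* = 6
y-coordinate, sorted with cumulative weight:
  y=1 (N6, w=3) cum 3
  y=4 (N1, w=60) cum 63
  y=4 (N5, w=75) cum 138
  y=6 (N4, w=225) cum 363
  y=6 (N7, w=80) cum 443  ← median
  y=13 (N3, w=275) cum 718
  y=14 (N2, w=110) cum 828
⇒ y* = 6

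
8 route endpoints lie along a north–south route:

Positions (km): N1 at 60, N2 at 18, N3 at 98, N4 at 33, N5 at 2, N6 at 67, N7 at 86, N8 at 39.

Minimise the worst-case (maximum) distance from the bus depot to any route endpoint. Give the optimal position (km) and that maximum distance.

location 50, max distance 48

The 1-center on a line is the midpoint of the two extreme points: leftmost at 2, rightmost at 98.
Optimal location = (2 + 98)/2 = 50; maximum distance = (98 − 2)/2 = 48.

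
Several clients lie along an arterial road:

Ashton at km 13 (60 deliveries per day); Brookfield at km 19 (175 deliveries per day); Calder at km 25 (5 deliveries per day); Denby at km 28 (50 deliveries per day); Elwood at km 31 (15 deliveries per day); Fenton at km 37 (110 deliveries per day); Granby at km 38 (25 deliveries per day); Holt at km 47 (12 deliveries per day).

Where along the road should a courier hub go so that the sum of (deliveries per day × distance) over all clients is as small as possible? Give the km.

For a sum of weighted absolute distances on a line, the optimum is the weighted median (not the mean). Total weight W = 452; half-weight = 226.
Sort by position and accumulate weight:
  km 13 (Ashton, w=60) → cum 60
  km 19 (Brookfield, w=175) → cum 235  ≥ 226 → median here
  km 25 (Calder, w=5) → cum 240
  km 28 (Denby, w=50) → cum 290
  km 31 (Elwood, w=15) → cum 305
  km 37 (Fenton, w=110) → cum 415
  km 38 (Granby, w=25) → cum 440
  km 47 (Holt, w=12) → cum 452
Optimal location: km 19.

x = 19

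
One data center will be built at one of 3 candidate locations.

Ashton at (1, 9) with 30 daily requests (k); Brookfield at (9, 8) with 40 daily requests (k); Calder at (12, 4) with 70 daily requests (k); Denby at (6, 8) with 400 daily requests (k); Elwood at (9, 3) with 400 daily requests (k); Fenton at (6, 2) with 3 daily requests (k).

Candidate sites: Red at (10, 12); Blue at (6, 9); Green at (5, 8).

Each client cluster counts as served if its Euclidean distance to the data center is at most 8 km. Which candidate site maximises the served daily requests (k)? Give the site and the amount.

Coverage radius r = 8 km; a point is covered iff (Δx)²+(Δy)² ≤ 8² = 64.
  Red (10, 12): covers {Brookfield, Denby} → 440
  Blue (6, 9): covers {Ashton, Brookfield, Calder, Denby, Elwood, Fenton} → 943
  Green (5, 8): covers {Ashton, Brookfield, Denby, Elwood, Fenton} → 873
Maximum coverage at Blue: 943 daily requests (k).

Blue, covering 943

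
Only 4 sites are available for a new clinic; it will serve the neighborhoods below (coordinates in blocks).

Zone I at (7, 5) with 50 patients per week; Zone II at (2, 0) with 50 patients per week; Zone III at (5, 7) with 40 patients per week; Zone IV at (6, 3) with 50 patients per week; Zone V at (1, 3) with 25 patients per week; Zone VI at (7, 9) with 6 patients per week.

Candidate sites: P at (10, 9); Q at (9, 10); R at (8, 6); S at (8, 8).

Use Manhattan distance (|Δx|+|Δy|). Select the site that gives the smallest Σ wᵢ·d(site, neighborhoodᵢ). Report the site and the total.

Total weighted distance at each candidate:
  P (10, 9): total = 2373
  Q (9, 10): total = 2373
  R (8, 6): total = 1384
  S (8, 8): total = 1722
Minimum is at R with total 1384 blocks.

R, total 1384 blocks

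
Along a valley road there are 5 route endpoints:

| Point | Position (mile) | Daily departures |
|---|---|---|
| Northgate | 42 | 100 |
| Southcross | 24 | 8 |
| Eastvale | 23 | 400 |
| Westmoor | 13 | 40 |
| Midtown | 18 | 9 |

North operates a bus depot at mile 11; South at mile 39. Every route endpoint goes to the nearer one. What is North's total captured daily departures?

The indifferent point is the midpoint (11+39)/2 = 25; route endpoints left of it (closer to North at 11) go to North, those right go to South.
  Westmoor at 13 (w=40) → North
  Midtown at 18 (w=9) → North
  Eastvale at 23 (w=400) → North
  Southcross at 24 (w=8) → North
  Northgate at 42 (w=100) → South
North captures 457; South captures 100.

457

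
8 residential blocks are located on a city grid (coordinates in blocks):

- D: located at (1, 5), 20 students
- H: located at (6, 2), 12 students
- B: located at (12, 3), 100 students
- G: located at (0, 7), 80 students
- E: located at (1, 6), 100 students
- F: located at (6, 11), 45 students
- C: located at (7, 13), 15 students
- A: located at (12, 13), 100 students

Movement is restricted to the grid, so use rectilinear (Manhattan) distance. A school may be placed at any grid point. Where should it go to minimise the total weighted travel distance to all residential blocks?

Manhattan distance separates: Σwᵢ(|x−xᵢ|+|y−yᵢ|) = Σwᵢ|x−xᵢ| + Σwᵢ|y−yᵢ|, so x and y are optimised independently as 1-D weighted medians.
Total weight W = 472; half = 236.
x-coordinate, sorted with cumulative weight:
  x=0 (G, w=80) cum 80
  x=1 (D, w=20) cum 100
  x=1 (E, w=100) cum 200
  x=6 (H, w=12) cum 212
  x=6 (F, w=45) cum 257  ← median
  x=7 (C, w=15) cum 272
  x=12 (B, w=100) cum 372
  x=12 (A, w=100) cum 472
⇒ x* = 6
y-coordinate, sorted with cumulative weight:
  y=2 (H, w=12) cum 12
  y=3 (B, w=100) cum 112
  y=5 (D, w=20) cum 132
  y=6 (E, w=100) cum 232
  y=7 (G, w=80) cum 312  ← median
  y=11 (F, w=45) cum 357
  y=13 (C, w=15) cum 372
  y=13 (A, w=100) cum 472
⇒ y* = 7

(6, 7)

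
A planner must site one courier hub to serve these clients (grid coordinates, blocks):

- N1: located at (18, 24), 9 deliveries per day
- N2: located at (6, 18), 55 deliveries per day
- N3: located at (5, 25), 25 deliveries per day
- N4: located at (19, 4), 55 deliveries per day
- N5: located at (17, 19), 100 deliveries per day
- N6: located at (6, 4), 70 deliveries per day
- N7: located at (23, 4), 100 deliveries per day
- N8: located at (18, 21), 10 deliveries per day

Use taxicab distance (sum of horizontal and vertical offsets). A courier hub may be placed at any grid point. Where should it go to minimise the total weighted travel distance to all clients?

(17, 4)

Manhattan distance separates: Σwᵢ(|x−xᵢ|+|y−yᵢ|) = Σwᵢ|x−xᵢ| + Σwᵢ|y−yᵢ|, so x and y are optimised independently as 1-D weighted medians.
Total weight W = 424; half = 212.
x-coordinate, sorted with cumulative weight:
  x=5 (N3, w=25) cum 25
  x=6 (N2, w=55) cum 80
  x=6 (N6, w=70) cum 150
  x=17 (N5, w=100) cum 250  ← median
  x=18 (N1, w=9) cum 259
  x=18 (N8, w=10) cum 269
  x=19 (N4, w=55) cum 324
  x=23 (N7, w=100) cum 424
⇒ x* = 17
y-coordinate, sorted with cumulative weight:
  y=4 (N4, w=55) cum 55
  y=4 (N6, w=70) cum 125
  y=4 (N7, w=100) cum 225  ← median
  y=18 (N2, w=55) cum 280
  y=19 (N5, w=100) cum 380
  y=21 (N8, w=10) cum 390
  y=24 (N1, w=9) cum 399
  y=25 (N3, w=25) cum 424
⇒ y* = 4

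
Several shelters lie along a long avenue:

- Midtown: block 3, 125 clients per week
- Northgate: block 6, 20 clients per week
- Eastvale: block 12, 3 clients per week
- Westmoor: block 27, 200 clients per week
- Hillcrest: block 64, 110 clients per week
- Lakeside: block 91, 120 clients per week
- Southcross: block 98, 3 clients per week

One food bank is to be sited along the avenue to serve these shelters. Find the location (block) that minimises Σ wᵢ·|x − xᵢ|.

For a sum of weighted absolute distances on a line, the optimum is the weighted median (not the mean). Total weight W = 581; half-weight = 290.5.
Sort by position and accumulate weight:
  block 3 (Midtown, w=125) → cum 125
  block 6 (Northgate, w=20) → cum 145
  block 12 (Eastvale, w=3) → cum 148
  block 27 (Westmoor, w=200) → cum 348  ≥ 290.5 → median here
  block 64 (Hillcrest, w=110) → cum 458
  block 91 (Lakeside, w=120) → cum 578
  block 98 (Southcross, w=3) → cum 581
Optimal location: block 27.

x = 27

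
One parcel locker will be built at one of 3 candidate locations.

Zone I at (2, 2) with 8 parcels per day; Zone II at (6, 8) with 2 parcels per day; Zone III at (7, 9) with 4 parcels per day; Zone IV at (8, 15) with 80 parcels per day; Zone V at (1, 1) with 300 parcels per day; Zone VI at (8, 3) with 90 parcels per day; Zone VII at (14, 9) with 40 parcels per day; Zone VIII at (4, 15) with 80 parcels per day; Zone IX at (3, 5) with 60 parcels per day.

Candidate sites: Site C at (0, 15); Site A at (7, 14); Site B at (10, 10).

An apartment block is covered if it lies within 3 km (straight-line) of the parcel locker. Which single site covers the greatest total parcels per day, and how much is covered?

Coverage radius r = 3 km; a point is covered iff (Δx)²+(Δy)² ≤ 3² = 9.
  Site C (0, 15): covers {none} → 0
  Site A (7, 14): covers {Zone IV} → 80
  Site B (10, 10): covers {none} → 0
Maximum coverage at Site A: 80 parcels per day.

Site A, covering 80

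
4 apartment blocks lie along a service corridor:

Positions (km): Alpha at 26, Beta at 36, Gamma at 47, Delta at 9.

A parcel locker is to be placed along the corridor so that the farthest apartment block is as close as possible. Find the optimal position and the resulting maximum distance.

location 28, max distance 19

The 1-center on a line is the midpoint of the two extreme points: leftmost at 9, rightmost at 47.
Optimal location = (9 + 47)/2 = 28; maximum distance = (47 − 9)/2 = 19.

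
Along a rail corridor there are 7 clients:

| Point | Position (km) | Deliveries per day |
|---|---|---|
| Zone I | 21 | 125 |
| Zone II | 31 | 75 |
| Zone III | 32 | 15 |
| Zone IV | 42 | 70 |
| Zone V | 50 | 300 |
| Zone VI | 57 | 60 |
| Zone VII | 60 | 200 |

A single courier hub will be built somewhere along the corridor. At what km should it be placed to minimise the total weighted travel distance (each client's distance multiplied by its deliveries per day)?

For a sum of weighted absolute distances on a line, the optimum is the weighted median (not the mean). Total weight W = 845; half-weight = 422.5.
Sort by position and accumulate weight:
  km 21 (Zone I, w=125) → cum 125
  km 31 (Zone II, w=75) → cum 200
  km 32 (Zone III, w=15) → cum 215
  km 42 (Zone IV, w=70) → cum 285
  km 50 (Zone V, w=300) → cum 585  ≥ 422.5 → median here
  km 57 (Zone VI, w=60) → cum 645
  km 60 (Zone VII, w=200) → cum 845
Optimal location: km 50.

x = 50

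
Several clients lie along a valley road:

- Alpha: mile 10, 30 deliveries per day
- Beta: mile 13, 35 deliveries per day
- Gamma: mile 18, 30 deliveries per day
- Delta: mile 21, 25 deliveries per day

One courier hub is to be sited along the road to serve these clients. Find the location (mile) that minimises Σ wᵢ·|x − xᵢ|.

x = 13

For a sum of weighted absolute distances on a line, the optimum is the weighted median (not the mean). Total weight W = 120; half-weight = 60.
Sort by position and accumulate weight:
  mile 10 (Alpha, w=30) → cum 30
  mile 13 (Beta, w=35) → cum 65  ≥ 60 → median here
  mile 18 (Gamma, w=30) → cum 95
  mile 21 (Delta, w=25) → cum 120
Optimal location: mile 13.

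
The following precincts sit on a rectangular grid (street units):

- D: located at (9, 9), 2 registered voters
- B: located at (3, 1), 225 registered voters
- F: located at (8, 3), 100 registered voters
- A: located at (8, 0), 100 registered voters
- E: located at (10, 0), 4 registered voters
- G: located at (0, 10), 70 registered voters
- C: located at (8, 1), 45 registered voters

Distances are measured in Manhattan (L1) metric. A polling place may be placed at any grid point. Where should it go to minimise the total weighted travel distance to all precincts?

(3, 1)

Manhattan distance separates: Σwᵢ(|x−xᵢ|+|y−yᵢ|) = Σwᵢ|x−xᵢ| + Σwᵢ|y−yᵢ|, so x and y are optimised independently as 1-D weighted medians.
Total weight W = 546; half = 273.
x-coordinate, sorted with cumulative weight:
  x=0 (G, w=70) cum 70
  x=3 (B, w=225) cum 295  ← median
  x=8 (F, w=100) cum 395
  x=8 (A, w=100) cum 495
  x=8 (C, w=45) cum 540
  x=9 (D, w=2) cum 542
  x=10 (E, w=4) cum 546
⇒ x* = 3
y-coordinate, sorted with cumulative weight:
  y=0 (A, w=100) cum 100
  y=0 (E, w=4) cum 104
  y=1 (B, w=225) cum 329  ← median
  y=1 (C, w=45) cum 374
  y=3 (F, w=100) cum 474
  y=9 (D, w=2) cum 476
  y=10 (G, w=70) cum 546
⇒ y* = 1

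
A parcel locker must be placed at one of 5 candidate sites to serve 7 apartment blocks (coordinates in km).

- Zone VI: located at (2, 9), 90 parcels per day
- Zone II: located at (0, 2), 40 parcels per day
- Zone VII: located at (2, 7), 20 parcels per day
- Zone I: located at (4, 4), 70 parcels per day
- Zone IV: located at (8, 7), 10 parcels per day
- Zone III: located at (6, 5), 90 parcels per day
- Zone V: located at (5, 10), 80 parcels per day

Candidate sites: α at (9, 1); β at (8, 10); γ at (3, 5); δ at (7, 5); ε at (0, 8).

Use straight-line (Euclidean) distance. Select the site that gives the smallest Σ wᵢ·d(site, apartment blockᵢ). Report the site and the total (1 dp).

γ, total 1439.2 km

Total weighted distance at each candidate:
  α (9, 1): total = 3210.2
  β (8, 10): total = 2393.6
  γ (3, 5): total = 1439.2
  δ (7, 5): total = 1753.1
  ε (0, 8): total = 1997.1
Minimum is at γ with total 1439.2 km.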